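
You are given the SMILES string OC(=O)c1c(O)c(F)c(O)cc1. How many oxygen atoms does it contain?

4

Scan the SMILES for O atoms (remember two-letter symbols like Cl and Br are single atoms).
Oxygen count: 4.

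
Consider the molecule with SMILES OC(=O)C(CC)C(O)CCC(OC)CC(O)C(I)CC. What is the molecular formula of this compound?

C14H27IO5

Walk through each heavy atom and fill implicit hydrogens from standard valence (C 4, N 3, O 2, S 2, halogen 1):
  atom 1: O, bond orders sum to 1 (valence 2) → 1 H
  atom 2: C, bond orders sum to 4 (valence 4) → 0 H
  atom 3: O, bond orders sum to 2 (valence 2) → 0 H
  atom 4: C, bond orders sum to 3 (valence 4) → 1 H
  atom 5: C, bond orders sum to 2 (valence 4) → 2 H
  atom 6: C, bond orders sum to 1 (valence 4) → 3 H
  atom 7: C, bond orders sum to 3 (valence 4) → 1 H
  atom 8: O, bond orders sum to 1 (valence 2) → 1 H
  atom 9: C, bond orders sum to 2 (valence 4) → 2 H
  atom 10: C, bond orders sum to 2 (valence 4) → 2 H
  atom 11: C, bond orders sum to 3 (valence 4) → 1 H
  atom 12: O, bond orders sum to 2 (valence 2) → 0 H
  atom 13: C, bond orders sum to 1 (valence 4) → 3 H
  atom 14: C, bond orders sum to 2 (valence 4) → 2 H
  atom 15: C, bond orders sum to 3 (valence 4) → 1 H
  atom 16: O, bond orders sum to 1 (valence 2) → 1 H
  atom 17: C, bond orders sum to 3 (valence 4) → 1 H
  atom 18: I (halogen, monovalent) → 0 H
  atom 19: C, bond orders sum to 2 (valence 4) → 2 H
  atom 20: C, bond orders sum to 1 (valence 4) → 3 H
Totals → C:14, H:27, I:1, O:5.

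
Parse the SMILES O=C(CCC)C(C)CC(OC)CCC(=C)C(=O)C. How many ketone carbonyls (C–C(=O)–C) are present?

The ketone motif appears at heavy-atom positions 2, 16 in the SMILES.
Other groups present: 1 alkene, 1 ether.
Ketone count: 2.

2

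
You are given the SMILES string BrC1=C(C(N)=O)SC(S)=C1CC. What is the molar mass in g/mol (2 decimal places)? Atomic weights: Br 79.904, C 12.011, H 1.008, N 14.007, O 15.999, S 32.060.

266.17 g/mol

First, the molecular formula is C7H8BrNOS2 (counting implicit H from valence).
  Br: 1 × 79.904 = 79.904
  C: 7 × 12.011 = 84.077
  H: 8 × 1.008 = 8.064
  N: 1 × 14.007 = 14.007
  O: 1 × 15.999 = 15.999
  S: 2 × 32.060 = 64.120
Sum: 1×79.904 + 7×12.011 + 8×1.008 + 1×14.007 + 1×15.999 + 2×32.060 = 266.171 → 266.17 g/mol.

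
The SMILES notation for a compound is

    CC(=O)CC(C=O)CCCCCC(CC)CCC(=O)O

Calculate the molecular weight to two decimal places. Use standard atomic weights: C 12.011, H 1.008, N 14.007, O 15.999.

First, the molecular formula is C16H28O4 (counting implicit H from valence).
  C: 16 × 12.011 = 192.176
  H: 28 × 1.008 = 28.224
  O: 4 × 15.999 = 63.996
Sum: 16×12.011 + 28×1.008 + 4×15.999 = 284.396 → 284.40 g/mol.

284.40 g/mol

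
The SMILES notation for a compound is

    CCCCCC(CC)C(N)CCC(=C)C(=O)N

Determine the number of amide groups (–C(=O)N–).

1

The amide motif appears at heavy-atom position 15 in the SMILES.
Other groups present: 1 alkene, 1 primary amine.
Amide count: 1.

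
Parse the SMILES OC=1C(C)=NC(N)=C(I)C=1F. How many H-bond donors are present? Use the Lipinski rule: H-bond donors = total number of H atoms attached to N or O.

Donors: find every N or O and count the H atoms it carries.
  atom 1 (O): bond orders sum to 1 → 1 H
  atom 5 (N): bond orders sum to 3 → 0 H
  atom 7 (N): bond orders sum to 1 → 2 H
Lipinski HBD = 3.

3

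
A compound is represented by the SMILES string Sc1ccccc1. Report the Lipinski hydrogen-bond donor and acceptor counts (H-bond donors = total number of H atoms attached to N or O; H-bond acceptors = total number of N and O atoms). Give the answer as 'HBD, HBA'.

Donors: find every N or O and count the H atoms it carries.
  (no N or O atoms present)
Lipinski HBD = 0.
Acceptors: N atoms = 0, O atoms = 0 → HBA = 0.

0, 0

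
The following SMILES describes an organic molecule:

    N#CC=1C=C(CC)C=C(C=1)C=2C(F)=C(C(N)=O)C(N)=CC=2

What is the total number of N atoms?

Scan the SMILES for N atoms (remember two-letter symbols like Cl and Br are single atoms).
Nitrogen count: 3.

3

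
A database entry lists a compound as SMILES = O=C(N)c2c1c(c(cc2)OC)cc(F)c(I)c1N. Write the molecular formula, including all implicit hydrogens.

C12H10FIN2O2

Walk through each heavy atom and fill implicit hydrogens from standard valence (C 4, N 3, O 2, S 2, halogen 1); for lowercase aromatic atoms, an aromatic c carries 1 H when it has two neighbours and 0 H with three, and aromatic n carries 0 H:
  atom 1: O, bond orders sum to 2 (valence 2) → 0 H
  atom 2: C, bond orders sum to 4 (valence 4) → 0 H
  atom 3: N, bond orders sum to 1 (valence 3) → 2 H
  atom 4: aromatic c, 3 neighbours → 0 H
  atom 5: aromatic c, 3 neighbours → 0 H
  atom 6: aromatic c, 3 neighbours → 0 H
  atom 7: aromatic c, 3 neighbours → 0 H
  atom 8: aromatic c, 2 neighbours → 1 H
  atom 9: aromatic c, 2 neighbours → 1 H
  atom 10: O, bond orders sum to 2 (valence 2) → 0 H
  atom 11: C, bond orders sum to 1 (valence 4) → 3 H
  atom 12: aromatic c, 2 neighbours → 1 H
  atom 13: aromatic c, 3 neighbours → 0 H
  atom 14: F (halogen, monovalent) → 0 H
  atom 15: aromatic c, 3 neighbours → 0 H
  atom 16: I (halogen, monovalent) → 0 H
  atom 17: aromatic c, 3 neighbours → 0 H
  atom 18: N, bond orders sum to 1 (valence 3) → 2 H
Totals → C:12, H:10, F:1, I:1, N:2, O:2.
In Hill order: C12H10FIN2O2.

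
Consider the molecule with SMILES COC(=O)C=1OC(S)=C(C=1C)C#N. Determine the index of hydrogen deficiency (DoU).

Degree of unsaturation = (number of rings) + (number of π bonds).
Ring closures in the SMILES: 1.
π bonds: 3 double bonds (each 1 DoU), 1 triple bond (each 2 DoU) → 5 DoU from unsaturation.
Total DoU = 1 + 5 = 6.

6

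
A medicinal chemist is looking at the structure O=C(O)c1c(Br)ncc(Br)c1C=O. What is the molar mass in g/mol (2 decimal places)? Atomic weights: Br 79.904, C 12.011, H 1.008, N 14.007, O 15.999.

First, the molecular formula is C7H3Br2NO3 (counting implicit H from valence).
  Br: 2 × 79.904 = 159.808
  C: 7 × 12.011 = 84.077
  H: 3 × 1.008 = 3.024
  N: 1 × 14.007 = 14.007
  O: 3 × 15.999 = 47.997
Sum: 2×79.904 + 7×12.011 + 3×1.008 + 1×14.007 + 3×15.999 = 308.913 → 308.91 g/mol.

308.91 g/mol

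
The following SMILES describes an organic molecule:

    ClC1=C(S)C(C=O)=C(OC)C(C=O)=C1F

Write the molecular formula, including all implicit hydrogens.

C9H6ClFO3S

Walk through each heavy atom and fill implicit hydrogens from standard valence (C 4, N 3, O 2, S 2, halogen 1):
  atom 1: Cl (halogen, monovalent) → 0 H
  atom 2: C, bond orders sum to 4 (valence 4) → 0 H
  atom 3: C, bond orders sum to 4 (valence 4) → 0 H
  atom 4: S, bond orders sum to 1 (valence 2) → 1 H
  atom 5: C, bond orders sum to 4 (valence 4) → 0 H
  atom 6: C, bond orders sum to 3 (valence 4) → 1 H
  atom 7: O, bond orders sum to 2 (valence 2) → 0 H
  atom 8: C, bond orders sum to 4 (valence 4) → 0 H
  atom 9: O, bond orders sum to 2 (valence 2) → 0 H
  atom 10: C, bond orders sum to 1 (valence 4) → 3 H
  atom 11: C, bond orders sum to 4 (valence 4) → 0 H
  atom 12: C, bond orders sum to 3 (valence 4) → 1 H
  atom 13: O, bond orders sum to 2 (valence 2) → 0 H
  atom 14: C, bond orders sum to 4 (valence 4) → 0 H
  atom 15: F (halogen, monovalent) → 0 H
Totals → C:9, H:6, Cl:1, F:1, O:3, S:1.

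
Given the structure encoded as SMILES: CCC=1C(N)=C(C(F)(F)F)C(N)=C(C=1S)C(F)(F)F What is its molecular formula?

Walk through each heavy atom and fill implicit hydrogens from standard valence (C 4, N 3, O 2, S 2, halogen 1):
  atom 1: C, bond orders sum to 1 (valence 4) → 3 H
  atom 2: C, bond orders sum to 2 (valence 4) → 2 H
  atom 3: C, bond orders sum to 4 (valence 4) → 0 H
  atom 4: C, bond orders sum to 4 (valence 4) → 0 H
  atom 5: N, bond orders sum to 1 (valence 3) → 2 H
  atom 6: C, bond orders sum to 4 (valence 4) → 0 H
  atom 7: C, bond orders sum to 4 (valence 4) → 0 H
  atom 8: F (halogen, monovalent) → 0 H
  atom 9: F (halogen, monovalent) → 0 H
  atom 10: F (halogen, monovalent) → 0 H
  atom 11: C, bond orders sum to 4 (valence 4) → 0 H
  atom 12: N, bond orders sum to 1 (valence 3) → 2 H
  atom 13: C, bond orders sum to 4 (valence 4) → 0 H
  atom 14: C, bond orders sum to 4 (valence 4) → 0 H
  atom 15: S, bond orders sum to 1 (valence 2) → 1 H
  atom 16: C, bond orders sum to 4 (valence 4) → 0 H
  atom 17: F (halogen, monovalent) → 0 H
  atom 18: F (halogen, monovalent) → 0 H
  atom 19: F (halogen, monovalent) → 0 H
Totals → C:10, H:10, F:6, N:2, S:1.

C10H10F6N2S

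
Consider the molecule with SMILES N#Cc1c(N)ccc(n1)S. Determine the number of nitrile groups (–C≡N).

1

The nitrile motif appears at heavy-atom position 2 in the SMILES.
Other groups present: 1 primary amine, 1 thiol.
Nitrile count: 1.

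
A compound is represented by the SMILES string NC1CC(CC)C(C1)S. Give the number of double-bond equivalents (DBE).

Degree of unsaturation = (number of rings) + (number of π bonds).
Ring closures in the SMILES: 1.
π bonds: none → 0 DoU from unsaturation.
Total DoU = 1 + 0 = 1.

1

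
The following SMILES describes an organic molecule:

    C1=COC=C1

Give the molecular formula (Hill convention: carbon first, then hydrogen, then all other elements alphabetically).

C4H4O

Walk through each heavy atom and fill implicit hydrogens from standard valence (C 4, N 3, O 2, S 2, halogen 1):
  atom 1: C, bond orders sum to 3 (valence 4) → 1 H
  atom 2: C, bond orders sum to 3 (valence 4) → 1 H
  atom 3: O, bond orders sum to 2 (valence 2) → 0 H
  atom 4: C, bond orders sum to 3 (valence 4) → 1 H
  atom 5: C, bond orders sum to 3 (valence 4) → 1 H
Totals → C:4, H:4, O:1.
In Hill order: C4H4O.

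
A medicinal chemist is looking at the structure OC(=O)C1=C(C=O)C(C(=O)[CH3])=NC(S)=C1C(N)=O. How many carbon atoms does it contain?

10

Count every carbon token in the SMILES (each C, including those in ring-closure positions and inside branches).
Carbon count: 10.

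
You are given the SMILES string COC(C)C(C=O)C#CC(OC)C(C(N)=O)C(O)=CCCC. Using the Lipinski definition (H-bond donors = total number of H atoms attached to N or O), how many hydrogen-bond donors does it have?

Donors: find every N or O and count the H atoms it carries.
  atom 2 (O): bond orders sum to 2 → 0 H
  atom 7 (O): bond orders sum to 2 → 0 H
  atom 11 (O): bond orders sum to 2 → 0 H
  atom 15 (N): bond orders sum to 1 → 2 H
  atom 16 (O): bond orders sum to 2 → 0 H
  atom 18 (O): bond orders sum to 1 → 1 H
Lipinski HBD = 3.

3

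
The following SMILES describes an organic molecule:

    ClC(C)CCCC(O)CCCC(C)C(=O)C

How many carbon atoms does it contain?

Count every carbon token in the SMILES (each C, including those in ring-closure positions and inside branches).
Carbon count: 13.

13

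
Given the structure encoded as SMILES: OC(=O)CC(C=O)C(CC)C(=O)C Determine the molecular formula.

C9H14O4

Walk through each heavy atom and fill implicit hydrogens from standard valence (C 4, N 3, O 2, S 2, halogen 1):
  atom 1: O, bond orders sum to 1 (valence 2) → 1 H
  atom 2: C, bond orders sum to 4 (valence 4) → 0 H
  atom 3: O, bond orders sum to 2 (valence 2) → 0 H
  atom 4: C, bond orders sum to 2 (valence 4) → 2 H
  atom 5: C, bond orders sum to 3 (valence 4) → 1 H
  atom 6: C, bond orders sum to 3 (valence 4) → 1 H
  atom 7: O, bond orders sum to 2 (valence 2) → 0 H
  atom 8: C, bond orders sum to 3 (valence 4) → 1 H
  atom 9: C, bond orders sum to 2 (valence 4) → 2 H
  atom 10: C, bond orders sum to 1 (valence 4) → 3 H
  atom 11: C, bond orders sum to 4 (valence 4) → 0 H
  atom 12: O, bond orders sum to 2 (valence 2) → 0 H
  atom 13: C, bond orders sum to 1 (valence 4) → 3 H
Totals → C:9, H:14, O:4.
In Hill order: C9H14O4.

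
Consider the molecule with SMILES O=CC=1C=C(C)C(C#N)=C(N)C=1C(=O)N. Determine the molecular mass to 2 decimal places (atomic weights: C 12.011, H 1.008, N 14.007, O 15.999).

203.20 g/mol

First, the molecular formula is C10H9N3O2 (counting implicit H from valence).
  C: 10 × 12.011 = 120.110
  H: 9 × 1.008 = 9.072
  N: 3 × 14.007 = 42.021
  O: 2 × 15.999 = 31.998
Sum: 10×12.011 + 9×1.008 + 3×14.007 + 2×15.999 = 203.201 → 203.20 g/mol.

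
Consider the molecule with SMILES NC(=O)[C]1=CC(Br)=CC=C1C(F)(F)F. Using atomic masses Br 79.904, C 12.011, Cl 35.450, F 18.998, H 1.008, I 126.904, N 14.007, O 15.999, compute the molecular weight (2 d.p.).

268.03 g/mol

First, the molecular formula is C8H5BrF3NO (counting implicit H from valence).
  Br: 1 × 79.904 = 79.904
  C: 8 × 12.011 = 96.088
  F: 3 × 18.998 = 56.994
  H: 5 × 1.008 = 5.040
  N: 1 × 14.007 = 14.007
  O: 1 × 15.999 = 15.999
Sum: 1×79.904 + 8×12.011 + 3×18.998 + 5×1.008 + 1×14.007 + 1×15.999 = 268.032 → 268.03 g/mol.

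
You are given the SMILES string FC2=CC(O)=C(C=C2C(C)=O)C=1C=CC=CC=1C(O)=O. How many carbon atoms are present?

15

Count every carbon token in the SMILES (each C, including those in ring-closure positions and inside branches).
Carbon count: 15.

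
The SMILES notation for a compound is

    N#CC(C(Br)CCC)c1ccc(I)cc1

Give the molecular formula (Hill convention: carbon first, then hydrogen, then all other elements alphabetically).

Walk through each heavy atom and fill implicit hydrogens from standard valence (C 4, N 3, O 2, S 2, halogen 1); for lowercase aromatic atoms, an aromatic c carries 1 H when it has two neighbours and 0 H with three, and aromatic n carries 0 H:
  atom 1: N, bond orders sum to 3 (valence 3) → 0 H
  atom 2: C, bond orders sum to 4 (valence 4) → 0 H
  atom 3: C, bond orders sum to 3 (valence 4) → 1 H
  atom 4: C, bond orders sum to 3 (valence 4) → 1 H
  atom 5: Br (halogen, monovalent) → 0 H
  atom 6: C, bond orders sum to 2 (valence 4) → 2 H
  atom 7: C, bond orders sum to 2 (valence 4) → 2 H
  atom 8: C, bond orders sum to 1 (valence 4) → 3 H
  atom 9: aromatic c, 3 neighbours → 0 H
  atom 10: aromatic c, 2 neighbours → 1 H
  atom 11: aromatic c, 2 neighbours → 1 H
  atom 12: aromatic c, 3 neighbours → 0 H
  atom 13: I (halogen, monovalent) → 0 H
  atom 14: aromatic c, 2 neighbours → 1 H
  atom 15: aromatic c, 2 neighbours → 1 H
Totals → C:12, H:13, Br:1, I:1, N:1.
In Hill order: C12H13BrIN.

C12H13BrIN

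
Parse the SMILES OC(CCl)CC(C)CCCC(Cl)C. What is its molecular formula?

C10H20Cl2O

Walk through each heavy atom and fill implicit hydrogens from standard valence (C 4, N 3, O 2, S 2, halogen 1):
  atom 1: O, bond orders sum to 1 (valence 2) → 1 H
  atom 2: C, bond orders sum to 3 (valence 4) → 1 H
  atom 3: C, bond orders sum to 2 (valence 4) → 2 H
  atom 4: Cl (halogen, monovalent) → 0 H
  atom 5: C, bond orders sum to 2 (valence 4) → 2 H
  atom 6: C, bond orders sum to 3 (valence 4) → 1 H
  atom 7: C, bond orders sum to 1 (valence 4) → 3 H
  atom 8: C, bond orders sum to 2 (valence 4) → 2 H
  atom 9: C, bond orders sum to 2 (valence 4) → 2 H
  atom 10: C, bond orders sum to 2 (valence 4) → 2 H
  atom 11: C, bond orders sum to 3 (valence 4) → 1 H
  atom 12: Cl (halogen, monovalent) → 0 H
  atom 13: C, bond orders sum to 1 (valence 4) → 3 H
Totals → C:10, H:20, Cl:2, O:1.
In Hill order: C10H20Cl2O.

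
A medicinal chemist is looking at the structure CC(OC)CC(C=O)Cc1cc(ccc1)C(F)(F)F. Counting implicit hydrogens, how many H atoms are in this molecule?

Walk through each heavy atom and fill implicit hydrogens from standard valence (C 4, N 3, O 2, S 2, halogen 1); for lowercase aromatic atoms, an aromatic c carries 1 H when it has two neighbours and 0 H with three, and aromatic n carries 0 H:
  atom 1: C, bond orders sum to 1 (valence 4) → 3 H
  atom 2: C, bond orders sum to 3 (valence 4) → 1 H
  atom 3: O, bond orders sum to 2 (valence 2) → 0 H
  atom 4: C, bond orders sum to 1 (valence 4) → 3 H
  atom 5: C, bond orders sum to 2 (valence 4) → 2 H
  atom 6: C, bond orders sum to 3 (valence 4) → 1 H
  atom 7: C, bond orders sum to 3 (valence 4) → 1 H
  atom 8: O, bond orders sum to 2 (valence 2) → 0 H
  atom 9: C, bond orders sum to 2 (valence 4) → 2 H
  atom 10: aromatic c, 3 neighbours → 0 H
  atom 11: aromatic c, 2 neighbours → 1 H
  atom 12: aromatic c, 3 neighbours → 0 H
  atom 13: aromatic c, 2 neighbours → 1 H
  atom 14: aromatic c, 2 neighbours → 1 H
  atom 15: aromatic c, 2 neighbours → 1 H
  atom 16: C, bond orders sum to 4 (valence 4) → 0 H
  atom 17: F (halogen, monovalent) → 0 H
  atom 18: F (halogen, monovalent) → 0 H
  atom 19: F (halogen, monovalent) → 0 H
Total hydrogens: 17.

17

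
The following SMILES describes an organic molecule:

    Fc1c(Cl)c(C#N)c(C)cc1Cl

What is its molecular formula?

C8H4Cl2FN

Walk through each heavy atom and fill implicit hydrogens from standard valence (C 4, N 3, O 2, S 2, halogen 1); for lowercase aromatic atoms, an aromatic c carries 1 H when it has two neighbours and 0 H with three, and aromatic n carries 0 H:
  atom 1: F (halogen, monovalent) → 0 H
  atom 2: aromatic c, 3 neighbours → 0 H
  atom 3: aromatic c, 3 neighbours → 0 H
  atom 4: Cl (halogen, monovalent) → 0 H
  atom 5: aromatic c, 3 neighbours → 0 H
  atom 6: C, bond orders sum to 4 (valence 4) → 0 H
  atom 7: N, bond orders sum to 3 (valence 3) → 0 H
  atom 8: aromatic c, 3 neighbours → 0 H
  atom 9: C, bond orders sum to 1 (valence 4) → 3 H
  atom 10: aromatic c, 2 neighbours → 1 H
  atom 11: aromatic c, 3 neighbours → 0 H
  atom 12: Cl (halogen, monovalent) → 0 H
Totals → C:8, H:4, Cl:2, F:1, N:1.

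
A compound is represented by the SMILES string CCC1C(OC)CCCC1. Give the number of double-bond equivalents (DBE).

Degree of unsaturation = (number of rings) + (number of π bonds).
Ring closures in the SMILES: 1.
π bonds: none → 0 DoU from unsaturation.
Total DoU = 1 + 0 = 1.

1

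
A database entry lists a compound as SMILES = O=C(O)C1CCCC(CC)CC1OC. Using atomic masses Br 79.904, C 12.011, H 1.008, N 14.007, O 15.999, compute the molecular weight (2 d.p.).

200.28 g/mol

First, the molecular formula is C11H20O3 (counting implicit H from valence).
  C: 11 × 12.011 = 132.121
  H: 20 × 1.008 = 20.160
  O: 3 × 15.999 = 47.997
Sum: 11×12.011 + 20×1.008 + 3×15.999 = 200.278 → 200.28 g/mol.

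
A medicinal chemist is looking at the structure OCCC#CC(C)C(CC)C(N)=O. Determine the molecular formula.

Walk through each heavy atom and fill implicit hydrogens from standard valence (C 4, N 3, O 2, S 2, halogen 1):
  atom 1: O, bond orders sum to 1 (valence 2) → 1 H
  atom 2: C, bond orders sum to 2 (valence 4) → 2 H
  atom 3: C, bond orders sum to 2 (valence 4) → 2 H
  atom 4: C, bond orders sum to 4 (valence 4) → 0 H
  atom 5: C, bond orders sum to 4 (valence 4) → 0 H
  atom 6: C, bond orders sum to 3 (valence 4) → 1 H
  atom 7: C, bond orders sum to 1 (valence 4) → 3 H
  atom 8: C, bond orders sum to 3 (valence 4) → 1 H
  atom 9: C, bond orders sum to 2 (valence 4) → 2 H
  atom 10: C, bond orders sum to 1 (valence 4) → 3 H
  atom 11: C, bond orders sum to 4 (valence 4) → 0 H
  atom 12: N, bond orders sum to 1 (valence 3) → 2 H
  atom 13: O, bond orders sum to 2 (valence 2) → 0 H
Totals → C:10, H:17, N:1, O:2.

C10H17NO2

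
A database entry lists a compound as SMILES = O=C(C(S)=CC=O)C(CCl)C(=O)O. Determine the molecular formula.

C7H7ClO4S

Walk through each heavy atom and fill implicit hydrogens from standard valence (C 4, N 3, O 2, S 2, halogen 1):
  atom 1: O, bond orders sum to 2 (valence 2) → 0 H
  atom 2: C, bond orders sum to 4 (valence 4) → 0 H
  atom 3: C, bond orders sum to 4 (valence 4) → 0 H
  atom 4: S, bond orders sum to 1 (valence 2) → 1 H
  atom 5: C, bond orders sum to 3 (valence 4) → 1 H
  atom 6: C, bond orders sum to 3 (valence 4) → 1 H
  atom 7: O, bond orders sum to 2 (valence 2) → 0 H
  atom 8: C, bond orders sum to 3 (valence 4) → 1 H
  atom 9: C, bond orders sum to 2 (valence 4) → 2 H
  atom 10: Cl (halogen, monovalent) → 0 H
  atom 11: C, bond orders sum to 4 (valence 4) → 0 H
  atom 12: O, bond orders sum to 2 (valence 2) → 0 H
  atom 13: O, bond orders sum to 1 (valence 2) → 1 H
Totals → C:7, H:7, Cl:1, O:4, S:1.
In Hill order: C7H7ClO4S.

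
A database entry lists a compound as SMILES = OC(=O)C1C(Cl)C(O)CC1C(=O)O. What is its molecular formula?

C7H9ClO5

Walk through each heavy atom and fill implicit hydrogens from standard valence (C 4, N 3, O 2, S 2, halogen 1):
  atom 1: O, bond orders sum to 1 (valence 2) → 1 H
  atom 2: C, bond orders sum to 4 (valence 4) → 0 H
  atom 3: O, bond orders sum to 2 (valence 2) → 0 H
  atom 4: C, bond orders sum to 3 (valence 4) → 1 H
  atom 5: C, bond orders sum to 3 (valence 4) → 1 H
  atom 6: Cl (halogen, monovalent) → 0 H
  atom 7: C, bond orders sum to 3 (valence 4) → 1 H
  atom 8: O, bond orders sum to 1 (valence 2) → 1 H
  atom 9: C, bond orders sum to 2 (valence 4) → 2 H
  atom 10: C, bond orders sum to 3 (valence 4) → 1 H
  atom 11: C, bond orders sum to 4 (valence 4) → 0 H
  atom 12: O, bond orders sum to 2 (valence 2) → 0 H
  atom 13: O, bond orders sum to 1 (valence 2) → 1 H
Totals → C:7, H:9, Cl:1, O:5.
In Hill order: C7H9ClO5.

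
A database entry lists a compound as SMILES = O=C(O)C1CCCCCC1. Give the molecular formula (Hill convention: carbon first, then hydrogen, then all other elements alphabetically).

Walk through each heavy atom and fill implicit hydrogens from standard valence (C 4, N 3, O 2, S 2, halogen 1):
  atom 1: O, bond orders sum to 2 (valence 2) → 0 H
  atom 2: C, bond orders sum to 4 (valence 4) → 0 H
  atom 3: O, bond orders sum to 1 (valence 2) → 1 H
  atom 4: C, bond orders sum to 3 (valence 4) → 1 H
  atom 5: C, bond orders sum to 2 (valence 4) → 2 H
  atom 6: C, bond orders sum to 2 (valence 4) → 2 H
  atom 7: C, bond orders sum to 2 (valence 4) → 2 H
  atom 8: C, bond orders sum to 2 (valence 4) → 2 H
  atom 9: C, bond orders sum to 2 (valence 4) → 2 H
  atom 10: C, bond orders sum to 2 (valence 4) → 2 H
Totals → C:8, H:14, O:2.

C8H14O2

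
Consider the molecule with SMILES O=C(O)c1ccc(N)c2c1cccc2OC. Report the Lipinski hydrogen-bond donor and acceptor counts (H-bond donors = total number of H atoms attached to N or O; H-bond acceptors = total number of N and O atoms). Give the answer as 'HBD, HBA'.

Donors: find every N or O and count the H atoms it carries.
  atom 1 (O): bond orders sum to 2 → 0 H
  atom 3 (O): bond orders sum to 1 → 1 H
  atom 8 (N): bond orders sum to 1 → 2 H
  atom 15 (O): bond orders sum to 2 → 0 H
Lipinski HBD = 3.
Acceptors: N atoms = 1, O atoms = 3 → HBA = 4.

3, 4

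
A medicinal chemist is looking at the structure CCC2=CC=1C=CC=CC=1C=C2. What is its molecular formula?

C12H12

Walk through each heavy atom and fill implicit hydrogens from standard valence (C 4, N 3, O 2, S 2, halogen 1):
  atom 1: C, bond orders sum to 1 (valence 4) → 3 H
  atom 2: C, bond orders sum to 2 (valence 4) → 2 H
  atom 3: C, bond orders sum to 4 (valence 4) → 0 H
  atom 4: C, bond orders sum to 3 (valence 4) → 1 H
  atom 5: C, bond orders sum to 4 (valence 4) → 0 H
  atom 6: C, bond orders sum to 3 (valence 4) → 1 H
  atom 7: C, bond orders sum to 3 (valence 4) → 1 H
  atom 8: C, bond orders sum to 3 (valence 4) → 1 H
  atom 9: C, bond orders sum to 3 (valence 4) → 1 H
  atom 10: C, bond orders sum to 4 (valence 4) → 0 H
  atom 11: C, bond orders sum to 3 (valence 4) → 1 H
  atom 12: C, bond orders sum to 3 (valence 4) → 1 H
Totals → C:12, H:12.
In Hill order: C12H12.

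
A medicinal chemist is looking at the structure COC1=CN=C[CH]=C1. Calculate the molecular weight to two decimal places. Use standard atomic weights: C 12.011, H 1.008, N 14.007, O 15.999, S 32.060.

First, the molecular formula is C6H7NO (counting implicit H from valence).
  C: 6 × 12.011 = 72.066
  H: 7 × 1.008 = 7.056
  N: 1 × 14.007 = 14.007
  O: 1 × 15.999 = 15.999
Sum: 6×12.011 + 7×1.008 + 1×14.007 + 1×15.999 = 109.128 → 109.13 g/mol.

109.13 g/mol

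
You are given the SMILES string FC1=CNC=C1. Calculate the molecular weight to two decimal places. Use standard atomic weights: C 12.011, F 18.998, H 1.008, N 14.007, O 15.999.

85.08 g/mol

First, the molecular formula is C4H4FN (counting implicit H from valence).
  C: 4 × 12.011 = 48.044
  F: 1 × 18.998 = 18.998
  H: 4 × 1.008 = 4.032
  N: 1 × 14.007 = 14.007
Sum: 4×12.011 + 1×18.998 + 4×1.008 + 1×14.007 = 85.081 → 85.08 g/mol.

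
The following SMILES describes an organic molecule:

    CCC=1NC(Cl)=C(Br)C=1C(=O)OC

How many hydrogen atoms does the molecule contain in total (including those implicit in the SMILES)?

Walk through each heavy atom and fill implicit hydrogens from standard valence (C 4, N 3, O 2, S 2, halogen 1):
  atom 1: C, bond orders sum to 1 (valence 4) → 3 H
  atom 2: C, bond orders sum to 2 (valence 4) → 2 H
  atom 3: C, bond orders sum to 4 (valence 4) → 0 H
  atom 4: N, bond orders sum to 2 (valence 3) → 1 H
  atom 5: C, bond orders sum to 4 (valence 4) → 0 H
  atom 6: Cl (halogen, monovalent) → 0 H
  atom 7: C, bond orders sum to 4 (valence 4) → 0 H
  atom 8: Br (halogen, monovalent) → 0 H
  atom 9: C, bond orders sum to 4 (valence 4) → 0 H
  atom 10: C, bond orders sum to 4 (valence 4) → 0 H
  atom 11: O, bond orders sum to 2 (valence 2) → 0 H
  atom 12: O, bond orders sum to 2 (valence 2) → 0 H
  atom 13: C, bond orders sum to 1 (valence 4) → 3 H
Total hydrogens: 9.

9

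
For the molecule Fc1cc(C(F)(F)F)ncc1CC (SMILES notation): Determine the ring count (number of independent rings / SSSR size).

1

In SMILES, each pair of matching ring-closure digits denotes one ring-closing bond; the number of such bonds equals the number of independent rings.
Ring-closure bonds here: 1.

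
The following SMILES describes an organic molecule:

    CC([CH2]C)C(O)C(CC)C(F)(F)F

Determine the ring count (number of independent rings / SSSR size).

0

In SMILES, each pair of matching ring-closure digits denotes one ring-closing bond; the number of such bonds equals the number of independent rings.
Ring-closure bonds here: 0.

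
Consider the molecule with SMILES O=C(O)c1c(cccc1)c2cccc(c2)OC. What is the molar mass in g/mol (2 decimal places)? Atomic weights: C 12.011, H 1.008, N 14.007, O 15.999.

228.25 g/mol

First, the molecular formula is C14H12O3 (counting implicit H from valence).
  C: 14 × 12.011 = 168.154
  H: 12 × 1.008 = 12.096
  O: 3 × 15.999 = 47.997
Sum: 14×12.011 + 12×1.008 + 3×15.999 = 228.247 → 228.25 g/mol.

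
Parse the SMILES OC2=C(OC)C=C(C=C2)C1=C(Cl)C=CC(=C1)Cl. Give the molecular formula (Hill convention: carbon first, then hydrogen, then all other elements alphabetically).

Walk through each heavy atom and fill implicit hydrogens from standard valence (C 4, N 3, O 2, S 2, halogen 1):
  atom 1: O, bond orders sum to 1 (valence 2) → 1 H
  atom 2: C, bond orders sum to 4 (valence 4) → 0 H
  atom 3: C, bond orders sum to 4 (valence 4) → 0 H
  atom 4: O, bond orders sum to 2 (valence 2) → 0 H
  atom 5: C, bond orders sum to 1 (valence 4) → 3 H
  atom 6: C, bond orders sum to 3 (valence 4) → 1 H
  atom 7: C, bond orders sum to 4 (valence 4) → 0 H
  atom 8: C, bond orders sum to 3 (valence 4) → 1 H
  atom 9: C, bond orders sum to 3 (valence 4) → 1 H
  atom 10: C, bond orders sum to 4 (valence 4) → 0 H
  atom 11: C, bond orders sum to 4 (valence 4) → 0 H
  atom 12: Cl (halogen, monovalent) → 0 H
  atom 13: C, bond orders sum to 3 (valence 4) → 1 H
  atom 14: C, bond orders sum to 3 (valence 4) → 1 H
  atom 15: C, bond orders sum to 4 (valence 4) → 0 H
  atom 16: C, bond orders sum to 3 (valence 4) → 1 H
  atom 17: Cl (halogen, monovalent) → 0 H
Totals → C:13, H:10, Cl:2, O:2.

C13H10Cl2O2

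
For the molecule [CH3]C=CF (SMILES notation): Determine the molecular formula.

Walk through each heavy atom and fill implicit hydrogens from standard valence (C 4, N 3, O 2, S 2, halogen 1):
  atom 1: C with explicit H count 3
  atom 2: C, bond orders sum to 3 (valence 4) → 1 H
  atom 3: C, bond orders sum to 3 (valence 4) → 1 H
  atom 4: F (halogen, monovalent) → 0 H
Totals → C:3, H:5, F:1.

C3H5F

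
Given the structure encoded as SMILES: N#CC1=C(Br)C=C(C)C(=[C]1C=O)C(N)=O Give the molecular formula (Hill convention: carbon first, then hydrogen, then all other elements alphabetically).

Walk through each heavy atom and fill implicit hydrogens from standard valence (C 4, N 3, O 2, S 2, halogen 1):
  atom 1: N, bond orders sum to 3 (valence 3) → 0 H
  atom 2: C, bond orders sum to 4 (valence 4) → 0 H
  atom 3: C, bond orders sum to 4 (valence 4) → 0 H
  atom 4: C, bond orders sum to 4 (valence 4) → 0 H
  atom 5: Br (halogen, monovalent) → 0 H
  atom 6: C, bond orders sum to 3 (valence 4) → 1 H
  atom 7: C, bond orders sum to 4 (valence 4) → 0 H
  atom 8: C, bond orders sum to 1 (valence 4) → 3 H
  atom 9: C, bond orders sum to 4 (valence 4) → 0 H
  atom 10: C with explicit H count 0
  atom 11: C, bond orders sum to 3 (valence 4) → 1 H
  atom 12: O, bond orders sum to 2 (valence 2) → 0 H
  atom 13: C, bond orders sum to 4 (valence 4) → 0 H
  atom 14: N, bond orders sum to 1 (valence 3) → 2 H
  atom 15: O, bond orders sum to 2 (valence 2) → 0 H
Totals → C:10, H:7, Br:1, N:2, O:2.

C10H7BrN2O2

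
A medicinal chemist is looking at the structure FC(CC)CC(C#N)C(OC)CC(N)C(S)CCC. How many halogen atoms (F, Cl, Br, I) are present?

Halogen atoms appear at heavy-atom position 1 (1×F).
Other groups present: 1 ether, 1 nitrile, 1 primary amine, 1 thiol.
Halogen count: 1.

1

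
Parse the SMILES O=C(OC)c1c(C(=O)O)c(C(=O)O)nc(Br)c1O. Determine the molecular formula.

Walk through each heavy atom and fill implicit hydrogens from standard valence (C 4, N 3, O 2, S 2, halogen 1); for lowercase aromatic atoms, an aromatic c carries 1 H when it has two neighbours and 0 H with three, and aromatic n carries 0 H:
  atom 1: O, bond orders sum to 2 (valence 2) → 0 H
  atom 2: C, bond orders sum to 4 (valence 4) → 0 H
  atom 3: O, bond orders sum to 2 (valence 2) → 0 H
  atom 4: C, bond orders sum to 1 (valence 4) → 3 H
  atom 5: aromatic c, 3 neighbours → 0 H
  atom 6: aromatic c, 3 neighbours → 0 H
  atom 7: C, bond orders sum to 4 (valence 4) → 0 H
  atom 8: O, bond orders sum to 2 (valence 2) → 0 H
  atom 9: O, bond orders sum to 1 (valence 2) → 1 H
  atom 10: aromatic c, 3 neighbours → 0 H
  atom 11: C, bond orders sum to 4 (valence 4) → 0 H
  atom 12: O, bond orders sum to 2 (valence 2) → 0 H
  atom 13: O, bond orders sum to 1 (valence 2) → 1 H
  atom 14: aromatic n, 2 neighbours → 0 H
  atom 15: aromatic c, 3 neighbours → 0 H
  atom 16: Br (halogen, monovalent) → 0 H
  atom 17: aromatic c, 3 neighbours → 0 H
  atom 18: O, bond orders sum to 1 (valence 2) → 1 H
Totals → C:9, H:6, Br:1, N:1, O:7.
In Hill order: C9H6BrNO7.

C9H6BrNO7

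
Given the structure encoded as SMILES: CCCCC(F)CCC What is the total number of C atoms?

Count every carbon token in the SMILES (each C, including those in ring-closure positions and inside branches).
Carbon count: 8.

8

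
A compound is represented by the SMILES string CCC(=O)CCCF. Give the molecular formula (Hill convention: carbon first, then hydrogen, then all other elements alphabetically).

Walk through each heavy atom and fill implicit hydrogens from standard valence (C 4, N 3, O 2, S 2, halogen 1):
  atom 1: C, bond orders sum to 1 (valence 4) → 3 H
  atom 2: C, bond orders sum to 2 (valence 4) → 2 H
  atom 3: C, bond orders sum to 4 (valence 4) → 0 H
  atom 4: O, bond orders sum to 2 (valence 2) → 0 H
  atom 5: C, bond orders sum to 2 (valence 4) → 2 H
  atom 6: C, bond orders sum to 2 (valence 4) → 2 H
  atom 7: C, bond orders sum to 2 (valence 4) → 2 H
  atom 8: F (halogen, monovalent) → 0 H
Totals → C:6, H:11, F:1, O:1.
In Hill order: C6H11FO.

C6H11FO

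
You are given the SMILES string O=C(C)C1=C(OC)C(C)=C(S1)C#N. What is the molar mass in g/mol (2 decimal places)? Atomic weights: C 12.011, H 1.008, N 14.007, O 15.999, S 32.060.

First, the molecular formula is C9H9NO2S (counting implicit H from valence).
  C: 9 × 12.011 = 108.099
  H: 9 × 1.008 = 9.072
  N: 1 × 14.007 = 14.007
  O: 2 × 15.999 = 31.998
  S: 1 × 32.060 = 32.060
Sum: 9×12.011 + 9×1.008 + 1×14.007 + 2×15.999 + 1×32.060 = 195.236 → 195.24 g/mol.

195.24 g/mol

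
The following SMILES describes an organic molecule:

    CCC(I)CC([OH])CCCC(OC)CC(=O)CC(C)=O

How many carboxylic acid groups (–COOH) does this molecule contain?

Scan the SMILES for the carboxylic acid motif — none present.
Groups that are present: 1 ether, 1 hydroxyl, 2 ketone.

0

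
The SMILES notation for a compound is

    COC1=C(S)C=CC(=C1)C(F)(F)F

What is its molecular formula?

Walk through each heavy atom and fill implicit hydrogens from standard valence (C 4, N 3, O 2, S 2, halogen 1):
  atom 1: C, bond orders sum to 1 (valence 4) → 3 H
  atom 2: O, bond orders sum to 2 (valence 2) → 0 H
  atom 3: C, bond orders sum to 4 (valence 4) → 0 H
  atom 4: C, bond orders sum to 4 (valence 4) → 0 H
  atom 5: S, bond orders sum to 1 (valence 2) → 1 H
  atom 6: C, bond orders sum to 3 (valence 4) → 1 H
  atom 7: C, bond orders sum to 3 (valence 4) → 1 H
  atom 8: C, bond orders sum to 4 (valence 4) → 0 H
  atom 9: C, bond orders sum to 3 (valence 4) → 1 H
  atom 10: C, bond orders sum to 4 (valence 4) → 0 H
  atom 11: F (halogen, monovalent) → 0 H
  atom 12: F (halogen, monovalent) → 0 H
  atom 13: F (halogen, monovalent) → 0 H
Totals → C:8, H:7, F:3, O:1, S:1.

C8H7F3OS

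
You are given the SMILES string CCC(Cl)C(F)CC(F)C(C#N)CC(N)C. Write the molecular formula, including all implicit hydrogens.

C11H19ClF2N2

Walk through each heavy atom and fill implicit hydrogens from standard valence (C 4, N 3, O 2, S 2, halogen 1):
  atom 1: C, bond orders sum to 1 (valence 4) → 3 H
  atom 2: C, bond orders sum to 2 (valence 4) → 2 H
  atom 3: C, bond orders sum to 3 (valence 4) → 1 H
  atom 4: Cl (halogen, monovalent) → 0 H
  atom 5: C, bond orders sum to 3 (valence 4) → 1 H
  atom 6: F (halogen, monovalent) → 0 H
  atom 7: C, bond orders sum to 2 (valence 4) → 2 H
  atom 8: C, bond orders sum to 3 (valence 4) → 1 H
  atom 9: F (halogen, monovalent) → 0 H
  atom 10: C, bond orders sum to 3 (valence 4) → 1 H
  atom 11: C, bond orders sum to 4 (valence 4) → 0 H
  atom 12: N, bond orders sum to 3 (valence 3) → 0 H
  atom 13: C, bond orders sum to 2 (valence 4) → 2 H
  atom 14: C, bond orders sum to 3 (valence 4) → 1 H
  atom 15: N, bond orders sum to 1 (valence 3) → 2 H
  atom 16: C, bond orders sum to 1 (valence 4) → 3 H
Totals → C:11, H:19, Cl:1, F:2, N:2.
In Hill order: C11H19ClF2N2.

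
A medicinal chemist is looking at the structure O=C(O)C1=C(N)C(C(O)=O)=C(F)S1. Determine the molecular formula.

Walk through each heavy atom and fill implicit hydrogens from standard valence (C 4, N 3, O 2, S 2, halogen 1):
  atom 1: O, bond orders sum to 2 (valence 2) → 0 H
  atom 2: C, bond orders sum to 4 (valence 4) → 0 H
  atom 3: O, bond orders sum to 1 (valence 2) → 1 H
  atom 4: C, bond orders sum to 4 (valence 4) → 0 H
  atom 5: C, bond orders sum to 4 (valence 4) → 0 H
  atom 6: N, bond orders sum to 1 (valence 3) → 2 H
  atom 7: C, bond orders sum to 4 (valence 4) → 0 H
  atom 8: C, bond orders sum to 4 (valence 4) → 0 H
  atom 9: O, bond orders sum to 1 (valence 2) → 1 H
  atom 10: O, bond orders sum to 2 (valence 2) → 0 H
  atom 11: C, bond orders sum to 4 (valence 4) → 0 H
  atom 12: F (halogen, monovalent) → 0 H
  atom 13: S, bond orders sum to 2 (valence 2) → 0 H
Totals → C:6, H:4, F:1, N:1, O:4, S:1.

C6H4FNO4S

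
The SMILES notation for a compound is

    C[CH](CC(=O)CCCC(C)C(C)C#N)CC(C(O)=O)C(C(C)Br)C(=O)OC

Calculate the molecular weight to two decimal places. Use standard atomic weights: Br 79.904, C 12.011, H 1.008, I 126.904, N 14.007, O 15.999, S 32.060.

446.38 g/mol

First, the molecular formula is C20H32BrNO5 (counting implicit H from valence).
  Br: 1 × 79.904 = 79.904
  C: 20 × 12.011 = 240.220
  H: 32 × 1.008 = 32.256
  N: 1 × 14.007 = 14.007
  O: 5 × 15.999 = 79.995
Sum: 1×79.904 + 20×12.011 + 32×1.008 + 1×14.007 + 5×15.999 = 446.382 → 446.38 g/mol.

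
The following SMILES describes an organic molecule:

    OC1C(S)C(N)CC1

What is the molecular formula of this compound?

Walk through each heavy atom and fill implicit hydrogens from standard valence (C 4, N 3, O 2, S 2, halogen 1):
  atom 1: O, bond orders sum to 1 (valence 2) → 1 H
  atom 2: C, bond orders sum to 3 (valence 4) → 1 H
  atom 3: C, bond orders sum to 3 (valence 4) → 1 H
  atom 4: S, bond orders sum to 1 (valence 2) → 1 H
  atom 5: C, bond orders sum to 3 (valence 4) → 1 H
  atom 6: N, bond orders sum to 1 (valence 3) → 2 H
  atom 7: C, bond orders sum to 2 (valence 4) → 2 H
  atom 8: C, bond orders sum to 2 (valence 4) → 2 H
Totals → C:5, H:11, N:1, O:1, S:1.

C5H11NOS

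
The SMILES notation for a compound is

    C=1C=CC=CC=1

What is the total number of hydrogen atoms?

6

Walk through each heavy atom and fill implicit hydrogens from standard valence (C 4, N 3, O 2, S 2, halogen 1):
  atom 1: C, bond orders sum to 3 (valence 4) → 1 H
  atom 2: C, bond orders sum to 3 (valence 4) → 1 H
  atom 3: C, bond orders sum to 3 (valence 4) → 1 H
  atom 4: C, bond orders sum to 3 (valence 4) → 1 H
  atom 5: C, bond orders sum to 3 (valence 4) → 1 H
  atom 6: C, bond orders sum to 3 (valence 4) → 1 H
Total hydrogens: 6.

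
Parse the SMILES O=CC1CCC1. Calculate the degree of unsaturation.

2

Degree of unsaturation = (number of rings) + (number of π bonds).
Ring closures in the SMILES: 1.
π bonds: 1 double bond (each 1 DoU) → 1 DoU from unsaturation.
Total DoU = 1 + 1 = 2.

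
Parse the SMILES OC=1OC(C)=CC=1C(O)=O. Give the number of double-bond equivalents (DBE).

Degree of unsaturation = (number of rings) + (number of π bonds).
Ring closures in the SMILES: 1.
π bonds: 3 double bonds (each 1 DoU) → 3 DoU from unsaturation.
Total DoU = 1 + 3 = 4.

4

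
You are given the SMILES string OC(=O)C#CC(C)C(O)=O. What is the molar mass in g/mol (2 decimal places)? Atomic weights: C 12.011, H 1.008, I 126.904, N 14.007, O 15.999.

142.11 g/mol

First, the molecular formula is C6H6O4 (counting implicit H from valence).
  C: 6 × 12.011 = 72.066
  H: 6 × 1.008 = 6.048
  O: 4 × 15.999 = 63.996
Sum: 6×12.011 + 6×1.008 + 4×15.999 = 142.110 → 142.11 g/mol.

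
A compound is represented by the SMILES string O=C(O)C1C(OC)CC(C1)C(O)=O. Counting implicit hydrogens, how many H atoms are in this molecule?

Walk through each heavy atom and fill implicit hydrogens from standard valence (C 4, N 3, O 2, S 2, halogen 1):
  atom 1: O, bond orders sum to 2 (valence 2) → 0 H
  atom 2: C, bond orders sum to 4 (valence 4) → 0 H
  atom 3: O, bond orders sum to 1 (valence 2) → 1 H
  atom 4: C, bond orders sum to 3 (valence 4) → 1 H
  atom 5: C, bond orders sum to 3 (valence 4) → 1 H
  atom 6: O, bond orders sum to 2 (valence 2) → 0 H
  atom 7: C, bond orders sum to 1 (valence 4) → 3 H
  atom 8: C, bond orders sum to 2 (valence 4) → 2 H
  atom 9: C, bond orders sum to 3 (valence 4) → 1 H
  atom 10: C, bond orders sum to 2 (valence 4) → 2 H
  atom 11: C, bond orders sum to 4 (valence 4) → 0 H
  atom 12: O, bond orders sum to 1 (valence 2) → 1 H
  atom 13: O, bond orders sum to 2 (valence 2) → 0 H
Total hydrogens: 12.

12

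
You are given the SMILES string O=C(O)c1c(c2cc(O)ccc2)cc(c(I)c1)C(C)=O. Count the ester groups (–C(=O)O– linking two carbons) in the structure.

0

Scan the SMILES for the ester motif — none present.
Groups that are present: 1 carboxylic acid, 1 hydroxyl, 1 ketone.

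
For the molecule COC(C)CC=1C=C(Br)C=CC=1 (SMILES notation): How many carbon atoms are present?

10

Count every carbon token in the SMILES (each C, including those in ring-closure positions and inside branches).
Carbon count: 10.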